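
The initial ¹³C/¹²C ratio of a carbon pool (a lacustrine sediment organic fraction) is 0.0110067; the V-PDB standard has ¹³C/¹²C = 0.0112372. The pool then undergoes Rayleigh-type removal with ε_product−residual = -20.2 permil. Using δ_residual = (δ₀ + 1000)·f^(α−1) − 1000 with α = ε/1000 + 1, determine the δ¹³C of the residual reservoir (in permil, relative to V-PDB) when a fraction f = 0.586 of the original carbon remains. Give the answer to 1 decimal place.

δ₀ = (0.0110067/0.0112372 − 1)×1000 = (0.979488 − 1)×1000 = -20.512 permil
α − 1 = ε/1000 = -0.0202
f^(α−1) = 0.586^(-0.0202) = 1.010854
δ_res = (-20.512 + 1000) × 1.010854 − 1000 = 990.119 − 1000 = -9.88 permil

-9.9 permil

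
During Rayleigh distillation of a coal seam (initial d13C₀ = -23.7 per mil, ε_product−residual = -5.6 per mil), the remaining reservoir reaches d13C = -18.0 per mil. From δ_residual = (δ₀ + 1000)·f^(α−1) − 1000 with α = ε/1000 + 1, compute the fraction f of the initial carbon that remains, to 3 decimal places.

0.354

α − 1 = ε/1000 = -0.0056
(δ_res + 1000)/(δ₀ + 1000) = (-18.0 + 1000)/(-23.7 + 1000) = 982.0/976.3 = 1.005838
f = 1.005838^(1/-0.0056) = exp(ln(1.005838)/-0.0056) = exp(0.00582/-0.0056)
f = exp(-1.0395) = 0.3536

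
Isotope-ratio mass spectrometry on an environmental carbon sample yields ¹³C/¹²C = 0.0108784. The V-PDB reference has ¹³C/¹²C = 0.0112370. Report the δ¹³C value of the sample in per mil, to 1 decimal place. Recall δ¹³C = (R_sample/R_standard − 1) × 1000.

δ¹³C = (R_sample / R_standard − 1) × 1000
R_sample / R_standard = 0.0108784 / 0.0112370 = 0.968088
δ¹³C = (0.968088 − 1) × 1000 = -31.91 per mil

-31.9 per mil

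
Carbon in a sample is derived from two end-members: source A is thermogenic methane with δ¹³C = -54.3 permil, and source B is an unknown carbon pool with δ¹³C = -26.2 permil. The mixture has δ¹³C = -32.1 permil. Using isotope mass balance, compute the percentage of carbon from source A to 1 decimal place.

21.0%

δ_mix = f_A·δ_A + (1 − f_A)·δ_B  ⇒  f_A = (δ_mix − δ_B)/(δ_A − δ_B)
f_A = (-32.1 − (-26.2)) / (-54.3 − (-26.2))
f_A = -5.9 / -28.1 = 0.2100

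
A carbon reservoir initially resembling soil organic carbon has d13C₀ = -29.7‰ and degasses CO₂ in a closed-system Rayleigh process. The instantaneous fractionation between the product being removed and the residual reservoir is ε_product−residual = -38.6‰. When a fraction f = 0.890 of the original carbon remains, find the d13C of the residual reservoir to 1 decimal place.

-25.3‰

Rayleigh residual: δ_res = (δ₀ + 1000)·f^(α−1) − 1000
α = ε/1000 + 1 = 0.96140, so α − 1 = -0.03860
f^(α−1) = 0.890^(-0.03860) = 1.004508
δ_res = (-29.7 + 1000) × 1.004508 − 1000 = 974.674 − 1000 = -25.33‰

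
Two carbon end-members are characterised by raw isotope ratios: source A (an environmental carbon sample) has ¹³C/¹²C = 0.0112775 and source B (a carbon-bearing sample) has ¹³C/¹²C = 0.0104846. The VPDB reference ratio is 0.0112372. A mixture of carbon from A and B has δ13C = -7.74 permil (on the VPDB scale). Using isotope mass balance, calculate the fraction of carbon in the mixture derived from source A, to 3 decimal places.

δ_A = (0.0112775/0.0112372 − 1)×1000 = (1.003586 − 1)×1000 = 3.586 permil
δ_B = (0.0104846/0.0112372 − 1)×1000 = (0.933026 − 1)×1000 = -66.974 permil
f_A = (δ_mix − δ_B)/(δ_A − δ_B) = (-7.74 − (-66.974))/(3.586 − (-66.974))
f_A = 59.234 / 70.560 = 0.8395

0.839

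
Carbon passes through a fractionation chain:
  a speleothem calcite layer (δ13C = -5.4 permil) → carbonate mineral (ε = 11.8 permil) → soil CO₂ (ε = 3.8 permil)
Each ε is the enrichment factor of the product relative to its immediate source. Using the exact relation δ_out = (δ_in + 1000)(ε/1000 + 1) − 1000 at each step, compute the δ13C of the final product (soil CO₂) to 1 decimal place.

step 1: δ = (-5.40 + 1000)·(11.8/1000 + 1) − 1000 = 6.34 permil
step 2: δ = (6.34 + 1000)·(3.8/1000 + 1) − 1000 = 10.16 permil

10.2 permil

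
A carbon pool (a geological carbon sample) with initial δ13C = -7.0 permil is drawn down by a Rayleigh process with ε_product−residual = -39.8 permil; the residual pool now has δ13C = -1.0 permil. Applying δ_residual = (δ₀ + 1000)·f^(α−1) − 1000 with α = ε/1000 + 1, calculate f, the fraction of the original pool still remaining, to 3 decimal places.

0.860

α − 1 = ε/1000 = -0.0398
(δ_res + 1000)/(δ₀ + 1000) = (-1.0 + 1000)/(-7.0 + 1000) = 999.0/993.0 = 1.006042
f = 1.006042^(1/-0.0398) = exp(ln(1.006042)/-0.0398) = exp(0.00602/-0.0398)
f = exp(-0.1514) = 0.8595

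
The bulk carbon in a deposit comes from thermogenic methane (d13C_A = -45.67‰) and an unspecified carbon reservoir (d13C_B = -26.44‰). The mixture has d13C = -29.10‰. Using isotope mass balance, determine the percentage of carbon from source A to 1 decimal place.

13.8%

δ_mix = f_A·δ_A + (1 − f_A)·δ_B  ⇒  f_A = (δ_mix − δ_B)/(δ_A − δ_B)
f_A = (-29.10 − (-26.44)) / (-45.67 − (-26.44))
f_A = -2.66 / -19.23 = 0.1383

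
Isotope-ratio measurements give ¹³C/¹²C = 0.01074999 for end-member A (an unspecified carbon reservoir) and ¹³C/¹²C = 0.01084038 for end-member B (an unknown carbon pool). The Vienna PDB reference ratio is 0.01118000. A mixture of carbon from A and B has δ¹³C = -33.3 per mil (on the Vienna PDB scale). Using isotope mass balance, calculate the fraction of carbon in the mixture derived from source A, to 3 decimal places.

0.361

δ_A = (0.01074999/0.01118000 − 1)×1000 = (0.961538 − 1)×1000 = -38.462 per mil
δ_B = (0.01084038/0.01118000 − 1)×1000 = (0.969623 − 1)×1000 = -30.377 per mil
f_A = (δ_mix − δ_B)/(δ_A − δ_B) = (-33.3 − (-30.377))/(-38.462 − (-30.377))
f_A = -2.923 / -8.085 = 0.3615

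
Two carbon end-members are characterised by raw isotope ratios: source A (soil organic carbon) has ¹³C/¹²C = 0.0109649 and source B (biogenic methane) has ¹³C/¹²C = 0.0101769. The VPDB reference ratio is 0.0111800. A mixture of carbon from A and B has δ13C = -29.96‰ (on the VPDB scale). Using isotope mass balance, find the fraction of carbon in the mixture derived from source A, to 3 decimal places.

0.848

δ_A = (0.0109649/0.0111800 − 1)×1000 = (0.980760 − 1)×1000 = -19.240‰
δ_B = (0.0101769/0.0111800 − 1)×1000 = (0.910277 − 1)×1000 = -89.723‰
f_A = (δ_mix − δ_B)/(δ_A − δ_B) = (-29.96 − (-89.723))/(-19.240 − (-89.723))
f_A = 59.763 / 70.483 = 0.8479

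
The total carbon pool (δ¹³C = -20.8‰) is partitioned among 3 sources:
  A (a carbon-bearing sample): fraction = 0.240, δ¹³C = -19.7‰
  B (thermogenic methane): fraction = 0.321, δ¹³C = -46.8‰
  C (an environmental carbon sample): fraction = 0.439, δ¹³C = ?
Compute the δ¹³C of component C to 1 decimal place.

-2.4‰

Isotope mass balance: δ_bulk = Σ fᵢ·δᵢ.
-20.8 = 0.240×(-19.7) + 0.321×(-46.8) + 0.439×δ_C
0.439·δ_C = -20.8 − (-19.751) = -1.049
δ_C = -1.049 / 0.439 = -2.39‰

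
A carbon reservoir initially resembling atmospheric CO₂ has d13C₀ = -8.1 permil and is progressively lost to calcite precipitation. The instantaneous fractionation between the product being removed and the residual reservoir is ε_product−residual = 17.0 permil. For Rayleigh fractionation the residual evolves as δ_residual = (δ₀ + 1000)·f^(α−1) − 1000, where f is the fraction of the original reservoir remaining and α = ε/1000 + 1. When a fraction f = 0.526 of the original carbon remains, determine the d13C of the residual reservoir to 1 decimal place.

-18.9 permil

Rayleigh residual: δ_res = (δ₀ + 1000)·f^(α−1) − 1000
α = ε/1000 + 1 = 1.01700, so α − 1 = 0.01700
f^(α−1) = 0.526^(0.01700) = 0.989138
δ_res = (-8.1 + 1000) × 0.989138 − 1000 = 981.126 − 1000 = -18.87 permil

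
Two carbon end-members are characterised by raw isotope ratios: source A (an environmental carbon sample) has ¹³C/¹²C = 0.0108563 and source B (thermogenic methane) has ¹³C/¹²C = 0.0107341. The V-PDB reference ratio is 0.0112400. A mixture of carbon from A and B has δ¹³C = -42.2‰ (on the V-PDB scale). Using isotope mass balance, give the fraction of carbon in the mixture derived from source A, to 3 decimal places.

0.258

δ_A = (0.0108563/0.0112400 − 1)×1000 = (0.965863 − 1)×1000 = -34.137‰
δ_B = (0.0107341/0.0112400 − 1)×1000 = (0.954991 − 1)×1000 = -45.009‰
f_A = (δ_mix − δ_B)/(δ_A − δ_B) = (-42.2 − (-45.009))/(-34.137 − (-45.009))
f_A = 2.809 / 10.872 = 0.2584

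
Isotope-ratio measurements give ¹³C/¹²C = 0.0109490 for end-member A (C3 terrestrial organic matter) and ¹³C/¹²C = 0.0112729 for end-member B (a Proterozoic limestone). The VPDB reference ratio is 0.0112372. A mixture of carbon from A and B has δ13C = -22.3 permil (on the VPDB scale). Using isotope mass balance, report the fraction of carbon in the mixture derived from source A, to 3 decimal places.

δ_A = (0.0109490/0.0112372 − 1)×1000 = (0.974353 − 1)×1000 = -25.647 permil
δ_B = (0.0112729/0.0112372 − 1)×1000 = (1.003177 − 1)×1000 = 3.177 permil
f_A = (δ_mix − δ_B)/(δ_A − δ_B) = (-22.3 − (3.177))/(-25.647 − (3.177))
f_A = -25.477 / -28.824 = 0.8839

0.884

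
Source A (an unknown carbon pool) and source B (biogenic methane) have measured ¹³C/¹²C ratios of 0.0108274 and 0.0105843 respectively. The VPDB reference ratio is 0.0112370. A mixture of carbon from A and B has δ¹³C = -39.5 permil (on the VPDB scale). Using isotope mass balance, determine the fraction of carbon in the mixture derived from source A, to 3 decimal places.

δ_A = (0.0108274/0.0112370 − 1)×1000 = (0.963549 − 1)×1000 = -36.451 permil
δ_B = (0.0105843/0.0112370 − 1)×1000 = (0.941915 − 1)×1000 = -58.085 permil
f_A = (δ_mix − δ_B)/(δ_A − δ_B) = (-39.5 − (-58.085))/(-36.451 − (-58.085))
f_A = 18.585 / 21.634 = 0.8591

0.859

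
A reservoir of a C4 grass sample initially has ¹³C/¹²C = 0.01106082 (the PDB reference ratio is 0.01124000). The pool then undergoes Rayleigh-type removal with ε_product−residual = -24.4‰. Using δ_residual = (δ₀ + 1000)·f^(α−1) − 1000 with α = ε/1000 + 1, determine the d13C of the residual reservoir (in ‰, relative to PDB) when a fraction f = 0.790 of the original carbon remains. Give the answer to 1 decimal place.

δ₀ = (0.01106082/0.01124000 − 1)×1000 = (0.984059 − 1)×1000 = -15.941‰
α − 1 = ε/1000 = -0.0244
f^(α−1) = 0.790^(-0.0244) = 1.005768
δ_res = (-15.941 + 1000) × 1.005768 − 1000 = 989.735 − 1000 = -10.27‰

-10.3‰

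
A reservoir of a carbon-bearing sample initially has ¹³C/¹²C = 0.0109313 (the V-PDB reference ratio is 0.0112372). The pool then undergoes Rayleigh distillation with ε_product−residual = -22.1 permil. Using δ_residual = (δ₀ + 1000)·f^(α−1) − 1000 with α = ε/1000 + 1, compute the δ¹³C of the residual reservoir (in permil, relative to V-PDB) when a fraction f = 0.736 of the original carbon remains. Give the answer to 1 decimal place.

-20.6 permil

δ₀ = (0.0109313/0.0112372 − 1)×1000 = (0.972778 − 1)×1000 = -27.222 permil
α − 1 = ε/1000 = -0.0221
f^(α−1) = 0.736^(-0.0221) = 1.006797
δ_res = (-27.222 + 1000) × 1.006797 − 1000 = 979.390 − 1000 = -20.61 permil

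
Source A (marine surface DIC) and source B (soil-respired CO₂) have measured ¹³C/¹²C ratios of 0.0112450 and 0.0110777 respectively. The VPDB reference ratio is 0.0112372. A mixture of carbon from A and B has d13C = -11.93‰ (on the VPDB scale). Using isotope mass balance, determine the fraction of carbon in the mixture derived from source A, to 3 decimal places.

δ_A = (0.0112450/0.0112372 − 1)×1000 = (1.000694 − 1)×1000 = 0.694‰
δ_B = (0.0110777/0.0112372 − 1)×1000 = (0.985806 − 1)×1000 = -14.194‰
f_A = (δ_mix − δ_B)/(δ_A − δ_B) = (-11.93 − (-14.194))/(0.694 − (-14.194))
f_A = 2.264 / 14.888 = 0.1521

0.152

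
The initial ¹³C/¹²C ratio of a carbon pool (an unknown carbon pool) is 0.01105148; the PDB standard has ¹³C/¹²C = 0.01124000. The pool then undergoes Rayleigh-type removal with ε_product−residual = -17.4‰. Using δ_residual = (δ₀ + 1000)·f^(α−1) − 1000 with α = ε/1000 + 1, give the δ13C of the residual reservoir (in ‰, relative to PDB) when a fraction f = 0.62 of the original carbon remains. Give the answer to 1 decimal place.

-8.6‰

δ₀ = (0.01105148/0.01124000 − 1)×1000 = (0.983228 − 1)×1000 = -16.772‰
α − 1 = ε/1000 = -0.0174
f^(α−1) = 0.62^(-0.0174) = 1.008353
δ_res = (-16.772 + 1000) × 1.008353 − 1000 = 991.440 − 1000 = -8.56‰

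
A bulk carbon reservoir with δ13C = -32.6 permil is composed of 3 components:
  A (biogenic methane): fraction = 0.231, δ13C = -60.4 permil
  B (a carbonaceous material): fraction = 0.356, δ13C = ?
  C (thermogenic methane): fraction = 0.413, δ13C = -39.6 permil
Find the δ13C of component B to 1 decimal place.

-6.4 permil

Isotope mass balance: δ_bulk = Σ fᵢ·δᵢ.
-32.6 = 0.231×(-60.4) + 0.356×δ_B + 0.413×(-39.6)
0.356·δ_B = -32.6 − (-30.307) = -2.293
δ_B = -2.293 / 0.356 = -6.44 permil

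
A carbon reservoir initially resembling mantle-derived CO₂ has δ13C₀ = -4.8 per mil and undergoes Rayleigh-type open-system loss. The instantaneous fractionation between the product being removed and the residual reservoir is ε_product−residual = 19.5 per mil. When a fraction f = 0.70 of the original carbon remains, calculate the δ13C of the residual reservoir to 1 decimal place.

Rayleigh residual: δ_res = (δ₀ + 1000)·f^(α−1) − 1000
α = ε/1000 + 1 = 1.01950, so α − 1 = 0.01950
f^(α−1) = 0.70^(0.01950) = 0.993069
δ_res = (-4.8 + 1000) × 0.993069 − 1000 = 988.302 − 1000 = -11.70 per mil

-11.7 per mil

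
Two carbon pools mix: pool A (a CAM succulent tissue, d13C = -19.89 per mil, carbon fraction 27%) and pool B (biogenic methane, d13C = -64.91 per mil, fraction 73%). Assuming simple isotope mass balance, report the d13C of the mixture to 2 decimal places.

-52.75 per mil

δ_mix = f_A·δ_A + f_B·δ_B
δ_mix = 0.27 × (-19.89) + 0.73 × (-64.91)
δ_mix = -5.370 + -47.384 = -52.755 per mil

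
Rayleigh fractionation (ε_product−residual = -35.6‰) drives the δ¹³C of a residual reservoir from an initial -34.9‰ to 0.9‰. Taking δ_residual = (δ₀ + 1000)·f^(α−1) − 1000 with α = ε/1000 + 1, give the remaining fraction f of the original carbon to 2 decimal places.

0.36

α − 1 = ε/1000 = -0.0356
(δ_res + 1000)/(δ₀ + 1000) = (0.9 + 1000)/(-34.9 + 1000) = 1000.9/965.1 = 1.037095
f = 1.037095^(1/-0.0356) = exp(ln(1.037095)/-0.0356) = exp(0.03642/-0.0356)
f = exp(-1.0231) = 0.3595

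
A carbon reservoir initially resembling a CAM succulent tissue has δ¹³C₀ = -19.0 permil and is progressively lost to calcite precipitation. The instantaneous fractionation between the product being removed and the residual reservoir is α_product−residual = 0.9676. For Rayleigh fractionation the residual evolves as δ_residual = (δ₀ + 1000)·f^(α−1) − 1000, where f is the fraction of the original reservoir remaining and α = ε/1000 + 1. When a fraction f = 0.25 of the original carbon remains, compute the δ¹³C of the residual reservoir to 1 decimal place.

Rayleigh residual: δ_res = (δ₀ + 1000)·f^(α−1) − 1000
α − 1 = -0.03240
f^(α−1) = 0.25^(-0.03240) = 1.045940
δ_res = (-19.0 + 1000) × 1.045940 − 1000 = 1026.067 − 1000 = 26.07 permil

26.1 permil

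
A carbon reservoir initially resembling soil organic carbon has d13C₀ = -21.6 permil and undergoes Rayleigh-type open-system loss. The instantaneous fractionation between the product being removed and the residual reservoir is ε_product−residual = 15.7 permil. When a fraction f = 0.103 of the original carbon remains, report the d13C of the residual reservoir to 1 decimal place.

-55.9 permil

Rayleigh residual: δ_res = (δ₀ + 1000)·f^(α−1) − 1000
α = ε/1000 + 1 = 1.01570, so α − 1 = 0.01570
f^(α−1) = 0.103^(0.01570) = 0.964943
δ_res = (-21.6 + 1000) × 0.964943 − 1000 = 944.100 − 1000 = -55.90 permil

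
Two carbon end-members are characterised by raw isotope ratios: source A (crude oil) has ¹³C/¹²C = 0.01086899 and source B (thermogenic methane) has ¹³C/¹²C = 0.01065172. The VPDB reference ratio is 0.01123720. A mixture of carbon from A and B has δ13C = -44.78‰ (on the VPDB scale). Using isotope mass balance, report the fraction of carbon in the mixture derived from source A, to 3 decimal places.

0.379

δ_A = (0.01086899/0.01123720 − 1)×1000 = (0.967233 − 1)×1000 = -32.767‰
δ_B = (0.01065172/0.01123720 − 1)×1000 = (0.947898 − 1)×1000 = -52.102‰
f_A = (δ_mix − δ_B)/(δ_A − δ_B) = (-44.78 − (-52.102))/(-32.767 − (-52.102))
f_A = 7.322 / 19.335 = 0.3787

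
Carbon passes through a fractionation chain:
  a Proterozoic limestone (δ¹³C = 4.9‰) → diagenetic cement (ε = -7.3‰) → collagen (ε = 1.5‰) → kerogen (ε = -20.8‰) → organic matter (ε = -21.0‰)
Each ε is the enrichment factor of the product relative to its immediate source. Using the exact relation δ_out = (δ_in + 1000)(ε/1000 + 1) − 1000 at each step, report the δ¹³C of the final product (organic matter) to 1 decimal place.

step 1: δ = (4.90 + 1000)·(-7.3/1000 + 1) − 1000 = -2.44‰
step 2: δ = (-2.44 + 1000)·(1.5/1000 + 1) − 1000 = -0.94‰
step 3: δ = (-0.94 + 1000)·(-20.8/1000 + 1) − 1000 = -21.72‰
step 4: δ = (-21.72 + 1000)·(-21.0/1000 + 1) − 1000 = -42.26‰

-42.3‰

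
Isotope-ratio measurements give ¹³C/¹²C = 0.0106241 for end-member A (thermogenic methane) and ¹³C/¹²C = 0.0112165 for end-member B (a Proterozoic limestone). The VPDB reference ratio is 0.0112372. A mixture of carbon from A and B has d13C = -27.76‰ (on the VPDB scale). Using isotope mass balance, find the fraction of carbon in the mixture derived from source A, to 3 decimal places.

0.492

δ_A = (0.0106241/0.0112372 − 1)×1000 = (0.945440 − 1)×1000 = -54.560‰
δ_B = (0.0112165/0.0112372 − 1)×1000 = (0.998158 − 1)×1000 = -1.842‰
f_A = (δ_mix − δ_B)/(δ_A − δ_B) = (-27.76 − (-1.842))/(-54.560 − (-1.842))
f_A = -25.918 / -52.718 = 0.4916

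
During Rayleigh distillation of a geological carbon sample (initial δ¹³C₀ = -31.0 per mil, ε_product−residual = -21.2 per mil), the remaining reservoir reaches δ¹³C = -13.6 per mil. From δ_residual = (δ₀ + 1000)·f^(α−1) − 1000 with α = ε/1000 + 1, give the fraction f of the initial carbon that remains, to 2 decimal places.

α − 1 = ε/1000 = -0.0212
(δ_res + 1000)/(δ₀ + 1000) = (-13.6 + 1000)/(-31.0 + 1000) = 986.4/969.0 = 1.017957
f = 1.017957^(1/-0.0212) = exp(ln(1.017957)/-0.0212) = exp(0.01780/-0.0212)
f = exp(-0.8395) = 0.4319

0.43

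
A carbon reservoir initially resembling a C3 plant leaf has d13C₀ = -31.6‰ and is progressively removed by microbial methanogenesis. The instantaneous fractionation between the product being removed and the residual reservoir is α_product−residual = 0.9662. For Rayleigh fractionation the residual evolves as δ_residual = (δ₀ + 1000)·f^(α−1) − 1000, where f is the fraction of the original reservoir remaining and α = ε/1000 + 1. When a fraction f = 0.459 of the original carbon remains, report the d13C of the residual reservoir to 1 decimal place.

-5.8‰

Rayleigh residual: δ_res = (δ₀ + 1000)·f^(α−1) − 1000
α − 1 = -0.03380
f^(α−1) = 0.459^(-0.03380) = 1.026670
δ_res = (-31.6 + 1000) × 1.026670 − 1000 = 994.227 − 1000 = -5.77‰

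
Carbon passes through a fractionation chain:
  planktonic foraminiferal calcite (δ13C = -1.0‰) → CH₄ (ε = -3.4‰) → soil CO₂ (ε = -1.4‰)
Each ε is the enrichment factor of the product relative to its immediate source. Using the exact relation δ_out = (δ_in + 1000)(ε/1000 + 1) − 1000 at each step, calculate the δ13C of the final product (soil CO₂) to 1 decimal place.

-5.8‰

step 1: δ = (-1.00 + 1000)·(-3.4/1000 + 1) − 1000 = -4.40‰
step 2: δ = (-4.40 + 1000)·(-1.4/1000 + 1) − 1000 = -5.79‰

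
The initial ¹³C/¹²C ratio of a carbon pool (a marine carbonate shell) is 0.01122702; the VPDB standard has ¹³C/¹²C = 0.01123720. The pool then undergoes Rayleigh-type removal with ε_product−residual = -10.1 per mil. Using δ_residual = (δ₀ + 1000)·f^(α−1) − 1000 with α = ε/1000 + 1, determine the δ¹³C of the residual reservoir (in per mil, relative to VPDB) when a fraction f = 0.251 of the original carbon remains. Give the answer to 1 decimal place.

δ₀ = (0.01122702/0.01123720 − 1)×1000 = (0.999094 − 1)×1000 = -0.906 per mil
α − 1 = ε/1000 = -0.0101
f^(α−1) = 0.251^(-0.0101) = 1.014059
δ_res = (-0.906 + 1000) × 1.014059 − 1000 = 1013.141 − 1000 = 13.14 per mil

13.1 per mil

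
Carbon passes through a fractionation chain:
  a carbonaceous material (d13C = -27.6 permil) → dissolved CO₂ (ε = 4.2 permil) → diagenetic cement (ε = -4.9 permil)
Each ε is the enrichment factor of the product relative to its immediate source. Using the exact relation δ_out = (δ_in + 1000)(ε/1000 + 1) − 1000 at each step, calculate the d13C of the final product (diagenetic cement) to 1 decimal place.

step 1: δ = (-27.60 + 1000)·(4.2/1000 + 1) − 1000 = -23.52 permil
step 2: δ = (-23.52 + 1000)·(-4.9/1000 + 1) − 1000 = -28.30 permil

-28.3 permil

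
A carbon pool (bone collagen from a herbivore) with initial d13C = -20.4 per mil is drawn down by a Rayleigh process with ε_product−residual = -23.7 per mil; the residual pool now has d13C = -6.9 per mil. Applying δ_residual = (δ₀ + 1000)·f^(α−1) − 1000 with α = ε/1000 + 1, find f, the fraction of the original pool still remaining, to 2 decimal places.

0.56

α − 1 = ε/1000 = -0.0237
(δ_res + 1000)/(δ₀ + 1000) = (-6.9 + 1000)/(-20.4 + 1000) = 993.1/979.6 = 1.013781
f = 1.013781^(1/-0.0237) = exp(ln(1.013781)/-0.0237) = exp(0.01369/-0.0237)
f = exp(-0.5775) = 0.5613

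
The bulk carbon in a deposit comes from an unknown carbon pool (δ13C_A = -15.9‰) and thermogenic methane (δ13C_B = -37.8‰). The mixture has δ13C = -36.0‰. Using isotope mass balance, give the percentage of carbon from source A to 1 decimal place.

δ_mix = f_A·δ_A + (1 − f_A)·δ_B  ⇒  f_A = (δ_mix − δ_B)/(δ_A − δ_B)
f_A = (-36.0 − (-37.8)) / (-15.9 − (-37.8))
f_A = 1.8 / 21.9 = 0.0822

8.2%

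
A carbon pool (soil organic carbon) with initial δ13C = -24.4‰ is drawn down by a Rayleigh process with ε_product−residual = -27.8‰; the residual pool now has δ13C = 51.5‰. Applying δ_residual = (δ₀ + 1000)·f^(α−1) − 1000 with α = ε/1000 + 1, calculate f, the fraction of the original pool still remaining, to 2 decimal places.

α − 1 = ε/1000 = -0.0278
(δ_res + 1000)/(δ₀ + 1000) = (51.5 + 1000)/(-24.4 + 1000) = 1051.5/975.6 = 1.077798
f = 1.077798^(1/-0.0278) = exp(ln(1.077798)/-0.0278) = exp(0.07492/-0.0278)
f = exp(-2.6950) = 0.0675

0.07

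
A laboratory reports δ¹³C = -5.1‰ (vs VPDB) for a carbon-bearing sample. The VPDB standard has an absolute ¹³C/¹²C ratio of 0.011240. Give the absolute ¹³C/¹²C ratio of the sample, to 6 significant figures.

0.0111827

R_sample = R_standard × (δ¹³C/1000 + 1)
R_sample = 0.011240 × (-5.1/1000 + 1) = 0.011240 × 0.994900
R_sample = 0.0111827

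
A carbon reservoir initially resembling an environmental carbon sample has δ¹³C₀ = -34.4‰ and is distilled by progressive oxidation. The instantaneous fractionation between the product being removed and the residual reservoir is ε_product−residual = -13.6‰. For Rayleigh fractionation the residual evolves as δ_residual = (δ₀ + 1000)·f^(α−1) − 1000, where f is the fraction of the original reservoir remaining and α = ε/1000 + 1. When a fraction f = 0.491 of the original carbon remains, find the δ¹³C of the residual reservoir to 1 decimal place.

Rayleigh residual: δ_res = (δ₀ + 1000)·f^(α−1) − 1000
α = ε/1000 + 1 = 0.98640, so α − 1 = -0.01360
f^(α−1) = 0.491^(-0.01360) = 1.009721
δ_res = (-34.4 + 1000) × 1.009721 − 1000 = 974.986 − 1000 = -25.01‰

-25.0‰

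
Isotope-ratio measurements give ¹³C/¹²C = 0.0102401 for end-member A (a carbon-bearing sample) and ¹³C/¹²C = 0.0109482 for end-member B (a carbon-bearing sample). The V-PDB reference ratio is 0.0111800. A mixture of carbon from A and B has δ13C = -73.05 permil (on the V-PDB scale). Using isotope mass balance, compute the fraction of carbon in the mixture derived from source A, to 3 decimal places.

δ_A = (0.0102401/0.0111800 − 1)×1000 = (0.915930 − 1)×1000 = -84.070 permil
δ_B = (0.0109482/0.0111800 − 1)×1000 = (0.979267 − 1)×1000 = -20.733 permil
f_A = (δ_mix − δ_B)/(δ_A − δ_B) = (-73.05 − (-20.733))/(-84.070 − (-20.733))
f_A = -52.317 / -63.336 = 0.8260

0.826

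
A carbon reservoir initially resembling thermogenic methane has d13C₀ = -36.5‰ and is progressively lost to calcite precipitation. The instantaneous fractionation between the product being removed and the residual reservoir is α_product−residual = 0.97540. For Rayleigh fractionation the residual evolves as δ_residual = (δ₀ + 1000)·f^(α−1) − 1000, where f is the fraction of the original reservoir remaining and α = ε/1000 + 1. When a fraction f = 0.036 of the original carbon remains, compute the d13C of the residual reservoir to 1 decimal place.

Rayleigh residual: δ_res = (δ₀ + 1000)·f^(α−1) − 1000
α − 1 = -0.02460
f^(α−1) = 0.036^(-0.02460) = 1.085213
δ_res = (-36.5 + 1000) × 1.085213 − 1000 = 1045.603 − 1000 = 45.60‰

45.6‰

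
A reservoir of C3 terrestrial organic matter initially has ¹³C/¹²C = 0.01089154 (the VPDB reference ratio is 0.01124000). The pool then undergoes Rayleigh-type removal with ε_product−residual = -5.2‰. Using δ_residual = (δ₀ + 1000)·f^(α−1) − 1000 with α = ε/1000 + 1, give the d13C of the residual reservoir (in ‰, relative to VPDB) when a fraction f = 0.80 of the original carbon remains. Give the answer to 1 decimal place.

δ₀ = (0.01089154/0.01124000 − 1)×1000 = (0.968998 − 1)×1000 = -31.002‰
α − 1 = ε/1000 = -0.0052
f^(α−1) = 0.80^(-0.0052) = 1.001161
δ_res = (-31.002 + 1000) × 1.001161 − 1000 = 970.123 − 1000 = -29.88‰

-29.9‰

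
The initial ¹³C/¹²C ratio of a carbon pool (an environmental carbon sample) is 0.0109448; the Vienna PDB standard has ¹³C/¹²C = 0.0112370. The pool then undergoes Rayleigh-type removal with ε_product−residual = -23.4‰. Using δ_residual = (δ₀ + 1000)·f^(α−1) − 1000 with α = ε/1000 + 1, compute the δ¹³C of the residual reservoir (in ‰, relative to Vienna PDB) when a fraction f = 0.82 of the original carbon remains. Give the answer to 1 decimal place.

δ₀ = (0.0109448/0.0112370 − 1)×1000 = (0.973997 − 1)×1000 = -26.003‰
α − 1 = ε/1000 = -0.0234
f^(α−1) = 0.82^(-0.0234) = 1.004655
δ_res = (-26.003 + 1000) × 1.004655 − 1000 = 978.530 − 1000 = -21.47‰

-21.5‰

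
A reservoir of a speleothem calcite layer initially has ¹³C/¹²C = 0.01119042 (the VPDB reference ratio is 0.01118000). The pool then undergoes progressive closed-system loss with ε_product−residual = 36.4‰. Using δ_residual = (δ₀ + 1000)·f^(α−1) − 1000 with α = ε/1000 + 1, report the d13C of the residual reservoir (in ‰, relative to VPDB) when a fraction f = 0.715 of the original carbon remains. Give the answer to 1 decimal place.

-11.2‰

δ₀ = (0.01119042/0.01118000 − 1)×1000 = (1.000932 − 1)×1000 = 0.932‰
α − 1 = ε/1000 = 0.0364
f^(α−1) = 0.715^(0.0364) = 0.987863
δ_res = (0.932 + 1000) × 0.987863 − 1000 = 988.784 − 1000 = -11.22‰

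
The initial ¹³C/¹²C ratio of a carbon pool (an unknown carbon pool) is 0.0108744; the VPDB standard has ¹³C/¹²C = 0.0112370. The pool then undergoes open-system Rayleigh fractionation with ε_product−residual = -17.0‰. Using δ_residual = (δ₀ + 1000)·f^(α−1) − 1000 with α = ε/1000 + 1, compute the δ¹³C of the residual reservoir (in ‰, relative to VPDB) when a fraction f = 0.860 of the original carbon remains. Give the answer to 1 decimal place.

δ₀ = (0.0108744/0.0112370 − 1)×1000 = (0.967732 − 1)×1000 = -32.268‰
α − 1 = ε/1000 = -0.0170
f^(α−1) = 0.860^(-0.0170) = 1.002567
δ_res = (-32.268 + 1000) × 1.002567 − 1000 = 970.216 − 1000 = -29.78‰

-29.8‰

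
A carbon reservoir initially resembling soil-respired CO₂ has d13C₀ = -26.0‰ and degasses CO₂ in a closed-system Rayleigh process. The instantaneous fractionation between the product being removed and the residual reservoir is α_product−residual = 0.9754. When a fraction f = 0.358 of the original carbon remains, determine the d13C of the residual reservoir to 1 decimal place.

-1.1‰

Rayleigh residual: δ_res = (δ₀ + 1000)·f^(α−1) − 1000
α − 1 = -0.02460
f^(α−1) = 0.358^(-0.02460) = 1.025592
δ_res = (-26.0 + 1000) × 1.025592 − 1000 = 998.926 − 1000 = -1.07‰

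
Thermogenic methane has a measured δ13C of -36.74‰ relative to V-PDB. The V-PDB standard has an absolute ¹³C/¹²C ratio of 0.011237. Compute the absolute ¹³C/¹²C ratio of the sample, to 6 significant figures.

R_sample = R_standard × (δ13C/1000 + 1)
R_sample = 0.011237 × (-36.74/1000 + 1) = 0.011237 × 0.963260
R_sample = 0.0108242

0.0108242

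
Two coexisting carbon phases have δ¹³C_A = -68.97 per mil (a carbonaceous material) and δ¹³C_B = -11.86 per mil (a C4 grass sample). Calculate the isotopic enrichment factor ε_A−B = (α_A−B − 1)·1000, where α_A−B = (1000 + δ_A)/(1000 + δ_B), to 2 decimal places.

α_A−B = (1000 + -68.97) / (1000 + -11.86) = 931.03 / 988.14 = 0.942205
ε_A−B = (0.942205 − 1) × 1000 = -57.795 per mil
(The approximation ε ≈ δ_A − δ_B would give -57.11 per mil.)

-57.80 per mil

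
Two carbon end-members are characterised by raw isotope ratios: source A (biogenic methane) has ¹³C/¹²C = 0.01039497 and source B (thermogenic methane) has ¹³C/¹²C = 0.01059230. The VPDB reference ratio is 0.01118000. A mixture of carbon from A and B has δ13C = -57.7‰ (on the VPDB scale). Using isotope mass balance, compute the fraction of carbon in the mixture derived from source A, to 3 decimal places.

δ_A = (0.01039497/0.01118000 − 1)×1000 = (0.929783 − 1)×1000 = -70.217‰
δ_B = (0.01059230/0.01118000 − 1)×1000 = (0.947433 − 1)×1000 = -52.567‰
f_A = (δ_mix − δ_B)/(δ_A − δ_B) = (-57.7 − (-52.567))/(-70.217 − (-52.567))
f_A = -5.133 / -17.650 = 0.2908

0.291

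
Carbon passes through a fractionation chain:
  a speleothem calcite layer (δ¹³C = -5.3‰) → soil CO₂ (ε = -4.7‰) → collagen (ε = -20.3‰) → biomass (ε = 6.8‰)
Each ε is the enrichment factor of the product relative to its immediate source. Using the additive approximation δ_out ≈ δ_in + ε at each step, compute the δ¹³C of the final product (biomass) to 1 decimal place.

step 1: δ ≈ -5.3 + (-4.7) = -10.0‰
step 2: δ ≈ -10.0 + (-20.3) = -30.3‰
step 3: δ ≈ -30.3 + (6.8) = -23.5‰

-23.5‰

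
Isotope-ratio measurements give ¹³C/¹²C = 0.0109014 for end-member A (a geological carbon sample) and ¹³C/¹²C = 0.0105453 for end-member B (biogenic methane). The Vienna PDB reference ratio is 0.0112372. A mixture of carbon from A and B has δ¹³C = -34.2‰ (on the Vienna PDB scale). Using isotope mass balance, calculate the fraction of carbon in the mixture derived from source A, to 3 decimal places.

0.864

δ_A = (0.0109014/0.0112372 − 1)×1000 = (0.970117 − 1)×1000 = -29.883‰
δ_B = (0.0105453/0.0112372 − 1)×1000 = (0.938428 − 1)×1000 = -61.572‰
f_A = (δ_mix − δ_B)/(δ_A − δ_B) = (-34.2 − (-61.572))/(-29.883 − (-61.572))
f_A = 27.372 / 31.689 = 0.8638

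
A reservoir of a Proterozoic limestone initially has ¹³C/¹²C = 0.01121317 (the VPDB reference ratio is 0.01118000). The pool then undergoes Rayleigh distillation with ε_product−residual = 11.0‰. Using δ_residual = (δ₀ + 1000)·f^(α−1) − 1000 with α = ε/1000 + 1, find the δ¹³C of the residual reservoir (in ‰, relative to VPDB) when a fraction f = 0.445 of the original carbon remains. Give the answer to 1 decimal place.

δ₀ = (0.01121317/0.01118000 − 1)×1000 = (1.002967 − 1)×1000 = 2.967‰
α − 1 = ε/1000 = 0.0110
f^(α−1) = 0.445^(0.0110) = 0.991133
δ_res = (2.967 + 1000) × 0.991133 − 1000 = 994.074 − 1000 = -5.93‰

-5.9‰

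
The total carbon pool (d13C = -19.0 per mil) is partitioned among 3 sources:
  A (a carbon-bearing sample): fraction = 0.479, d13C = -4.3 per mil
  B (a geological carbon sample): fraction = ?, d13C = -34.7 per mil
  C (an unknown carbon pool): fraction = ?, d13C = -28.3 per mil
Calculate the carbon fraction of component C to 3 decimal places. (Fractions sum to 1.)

0.178

Let f_C and f_B be the unknown fractions; fractions sum to 1 so f_C + f_B = 0.521.
Mass balance: Σ fᵢ·δᵢ = δ_bulk ⇒ f_C·(-28.3) + f_B·(-34.7) = -19.0 − (-2.060) = -16.940
Substitute f_B = 0.521 − f_C:
f_C·(-28.3 − -34.7) = -16.940 − 0.521×(-34.7) = 1.138
f_C = 1.138 / 6.4 = 0.1779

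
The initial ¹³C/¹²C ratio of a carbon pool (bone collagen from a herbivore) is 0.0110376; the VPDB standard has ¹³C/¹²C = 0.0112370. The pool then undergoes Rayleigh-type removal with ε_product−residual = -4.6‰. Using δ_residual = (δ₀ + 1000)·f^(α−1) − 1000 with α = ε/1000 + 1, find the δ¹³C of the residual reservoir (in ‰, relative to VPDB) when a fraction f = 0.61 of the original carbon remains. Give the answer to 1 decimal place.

-15.5‰

δ₀ = (0.0110376/0.0112370 − 1)×1000 = (0.982255 − 1)×1000 = -17.745‰
α − 1 = ε/1000 = -0.0046
f^(α−1) = 0.61^(-0.0046) = 1.002276
δ_res = (-17.745 + 1000) × 1.002276 − 1000 = 984.491 − 1000 = -15.51‰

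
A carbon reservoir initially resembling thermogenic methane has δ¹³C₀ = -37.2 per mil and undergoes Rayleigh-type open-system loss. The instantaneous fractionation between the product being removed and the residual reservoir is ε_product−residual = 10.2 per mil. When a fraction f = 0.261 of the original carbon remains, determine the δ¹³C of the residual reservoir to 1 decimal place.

-50.3 per mil

Rayleigh residual: δ_res = (δ₀ + 1000)·f^(α−1) − 1000
α = ε/1000 + 1 = 1.01020, so α − 1 = 0.01020
f^(α−1) = 0.261^(0.01020) = 0.986392
δ_res = (-37.2 + 1000) × 0.986392 − 1000 = 949.699 − 1000 = -50.30 per mil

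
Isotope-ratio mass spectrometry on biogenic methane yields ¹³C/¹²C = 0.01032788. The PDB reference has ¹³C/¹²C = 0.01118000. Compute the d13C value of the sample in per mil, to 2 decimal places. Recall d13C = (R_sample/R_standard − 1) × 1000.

-76.22 per mil

d13C = (R_sample / R_standard − 1) × 1000
R_sample / R_standard = 0.01032788 / 0.01118000 = 0.923782
d13C = (0.923782 − 1) × 1000 = -76.218 per mil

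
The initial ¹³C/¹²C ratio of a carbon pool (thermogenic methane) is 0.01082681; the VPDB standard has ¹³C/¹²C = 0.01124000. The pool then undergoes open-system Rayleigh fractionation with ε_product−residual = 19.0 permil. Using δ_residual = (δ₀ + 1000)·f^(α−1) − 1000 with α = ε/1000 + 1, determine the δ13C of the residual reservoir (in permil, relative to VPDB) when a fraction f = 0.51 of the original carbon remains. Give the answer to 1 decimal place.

-49.0 permil

δ₀ = (0.01082681/0.01124000 − 1)×1000 = (0.963239 − 1)×1000 = -36.761 permil
α − 1 = ε/1000 = 0.0190
f^(α−1) = 0.51^(0.0190) = 0.987288
δ_res = (-36.761 + 1000) × 0.987288 − 1000 = 950.995 − 1000 = -49.01 permil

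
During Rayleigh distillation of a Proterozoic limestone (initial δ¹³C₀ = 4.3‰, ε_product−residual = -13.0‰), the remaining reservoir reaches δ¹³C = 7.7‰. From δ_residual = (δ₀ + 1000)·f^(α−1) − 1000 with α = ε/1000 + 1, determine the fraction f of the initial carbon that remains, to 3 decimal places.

α − 1 = ε/1000 = -0.0130
(δ_res + 1000)/(δ₀ + 1000) = (7.7 + 1000)/(4.3 + 1000) = 1007.7/1004.3 = 1.003385
f = 1.003385^(1/-0.0130) = exp(ln(1.003385)/-0.0130) = exp(0.00338/-0.0130)
f = exp(-0.2600) = 0.7711

0.771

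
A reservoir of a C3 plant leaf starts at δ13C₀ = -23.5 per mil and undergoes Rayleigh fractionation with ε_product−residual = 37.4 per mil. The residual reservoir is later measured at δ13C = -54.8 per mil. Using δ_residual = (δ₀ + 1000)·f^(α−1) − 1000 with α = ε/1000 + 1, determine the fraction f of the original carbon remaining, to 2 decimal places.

0.42

α − 1 = ε/1000 = 0.0374
(δ_res + 1000)/(δ₀ + 1000) = (-54.8 + 1000)/(-23.5 + 1000) = 945.2/976.5 = 0.967947
f = 0.967947^(1/0.0374) = exp(ln(0.967947)/0.0374) = exp(-0.03258/0.0374)
f = exp(-0.8711) = 0.4185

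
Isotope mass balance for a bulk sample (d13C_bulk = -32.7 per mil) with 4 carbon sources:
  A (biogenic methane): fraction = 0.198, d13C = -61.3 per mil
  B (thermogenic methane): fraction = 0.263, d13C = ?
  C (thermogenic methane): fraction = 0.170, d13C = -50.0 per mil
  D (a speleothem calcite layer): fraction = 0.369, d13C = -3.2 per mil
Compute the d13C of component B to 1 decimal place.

Isotope mass balance: δ_bulk = Σ fᵢ·δᵢ.
-32.7 = 0.198×(-61.3) + 0.263×δ_B + 0.170×(-50.0) + 0.369×(-3.2)
0.263·δ_B = -32.7 − (-21.818) = -10.882
δ_B = -10.882 / 0.263 = -41.38 per mil

-41.4 per mil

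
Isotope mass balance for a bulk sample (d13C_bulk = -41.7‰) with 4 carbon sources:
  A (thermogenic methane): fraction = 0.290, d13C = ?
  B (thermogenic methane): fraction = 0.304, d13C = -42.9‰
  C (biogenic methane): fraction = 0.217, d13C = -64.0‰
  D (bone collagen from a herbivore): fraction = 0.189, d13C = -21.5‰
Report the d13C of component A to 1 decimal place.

-36.9‰

Isotope mass balance: δ_bulk = Σ fᵢ·δᵢ.
-41.7 = 0.290×δ_A + 0.304×(-42.9) + 0.217×(-64.0) + 0.189×(-21.5)
0.290·δ_A = -41.7 − (-30.993) = -10.707
δ_A = -10.707 / 0.290 = -36.92‰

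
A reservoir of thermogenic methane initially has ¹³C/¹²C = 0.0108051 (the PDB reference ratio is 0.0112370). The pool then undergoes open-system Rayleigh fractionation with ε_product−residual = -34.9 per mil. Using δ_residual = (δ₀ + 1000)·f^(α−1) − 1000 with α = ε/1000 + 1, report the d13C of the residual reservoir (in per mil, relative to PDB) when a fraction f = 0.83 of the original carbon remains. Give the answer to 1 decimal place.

-32.2 per mil

δ₀ = (0.0108051/0.0112370 − 1)×1000 = (0.961564 − 1)×1000 = -38.436 per mil
α − 1 = ε/1000 = -0.0349
f^(α−1) = 0.83^(-0.0349) = 1.006524
δ_res = (-38.436 + 1000) × 1.006524 − 1000 = 967.838 − 1000 = -32.16 per mil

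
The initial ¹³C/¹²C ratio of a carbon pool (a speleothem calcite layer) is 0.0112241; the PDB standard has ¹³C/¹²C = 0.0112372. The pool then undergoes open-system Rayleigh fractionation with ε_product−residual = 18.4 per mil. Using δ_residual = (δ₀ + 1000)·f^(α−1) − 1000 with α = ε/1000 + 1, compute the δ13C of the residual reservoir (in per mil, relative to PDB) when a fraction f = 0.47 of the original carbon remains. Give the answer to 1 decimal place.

-14.9 per mil

δ₀ = (0.0112241/0.0112372 − 1)×1000 = (0.998834 − 1)×1000 = -1.166 per mil
α − 1 = ε/1000 = 0.0184
f^(α−1) = 0.47^(0.0184) = 0.986204
δ_res = (-1.166 + 1000) × 0.986204 − 1000 = 985.054 − 1000 = -14.95 per mil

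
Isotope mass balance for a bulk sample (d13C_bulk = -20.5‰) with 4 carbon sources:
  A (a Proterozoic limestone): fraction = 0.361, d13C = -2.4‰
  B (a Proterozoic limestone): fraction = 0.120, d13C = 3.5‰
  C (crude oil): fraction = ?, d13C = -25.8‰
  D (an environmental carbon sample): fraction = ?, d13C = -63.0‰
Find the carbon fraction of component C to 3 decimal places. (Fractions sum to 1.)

Let f_C and f_D be the unknown fractions; fractions sum to 1 so f_C + f_D = 0.519.
Mass balance: Σ fᵢ·δᵢ = δ_bulk ⇒ f_C·(-25.8) + f_D·(-63.0) = -20.5 − (-0.446) = -20.054
Substitute f_D = 0.519 − f_C:
f_C·(-25.8 − -63.0) = -20.054 − 0.519×(-63.0) = 12.643
f_C = 12.643 / 37.2 = 0.3399

0.340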